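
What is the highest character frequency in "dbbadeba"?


Input: dbbadeba
Character counts:
  'a': 2
  'b': 3
  'd': 2
  'e': 1
Maximum frequency: 3

3


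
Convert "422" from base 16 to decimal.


Input: "422" in base 16
Positional expansion:
  Digit '4' (value 4) x 16^2 = 1024
  Digit '2' (value 2) x 16^1 = 32
  Digit '2' (value 2) x 16^0 = 2
Sum = 1058

1058


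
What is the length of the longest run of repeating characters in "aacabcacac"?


Input: "aacabcacac"
Scanning for longest run:
  Position 1 ('a'): continues run of 'a', length=2
  Position 2 ('c'): new char, reset run to 1
  Position 3 ('a'): new char, reset run to 1
  Position 4 ('b'): new char, reset run to 1
  Position 5 ('c'): new char, reset run to 1
  Position 6 ('a'): new char, reset run to 1
  Position 7 ('c'): new char, reset run to 1
  Position 8 ('a'): new char, reset run to 1
  Position 9 ('c'): new char, reset run to 1
Longest run: 'a' with length 2

2


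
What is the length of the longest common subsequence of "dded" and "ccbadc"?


LCS of "dded" and "ccbadc"
DP table:
           c    c    b    a    d    c
      0    0    0    0    0    0    0
  d   0    0    0    0    0    1    1
  d   0    0    0    0    0    1    1
  e   0    0    0    0    0    1    1
  d   0    0    0    0    0    1    1
LCS length = dp[4][6] = 1

1


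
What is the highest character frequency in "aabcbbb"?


Input: aabcbbb
Character counts:
  'a': 2
  'b': 4
  'c': 1
Maximum frequency: 4

4


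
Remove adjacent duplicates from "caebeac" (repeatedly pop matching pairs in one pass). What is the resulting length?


Input: caebeac
Stack-based adjacent duplicate removal:
  Read 'c': push. Stack: c
  Read 'a': push. Stack: ca
  Read 'e': push. Stack: cae
  Read 'b': push. Stack: caeb
  Read 'e': push. Stack: caebe
  Read 'a': push. Stack: caebea
  Read 'c': push. Stack: caebeac
Final stack: "caebeac" (length 7)

7


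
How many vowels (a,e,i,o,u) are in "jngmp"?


Input: jngmp
Checking each character:
  'j' at position 0: consonant
  'n' at position 1: consonant
  'g' at position 2: consonant
  'm' at position 3: consonant
  'p' at position 4: consonant
Total vowels: 0

0


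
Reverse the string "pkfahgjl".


Input: pkfahgjl
Reading characters right to left:
  Position 7: 'l'
  Position 6: 'j'
  Position 5: 'g'
  Position 4: 'h'
  Position 3: 'a'
  Position 2: 'f'
  Position 1: 'k'
  Position 0: 'p'
Reversed: ljghafkp

ljghafkp


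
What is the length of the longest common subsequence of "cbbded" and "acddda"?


LCS of "cbbded" and "acddda"
DP table:
           a    c    d    d    d    a
      0    0    0    0    0    0    0
  c   0    0    1    1    1    1    1
  b   0    0    1    1    1    1    1
  b   0    0    1    1    1    1    1
  d   0    0    1    2    2    2    2
  e   0    0    1    2    2    2    2
  d   0    0    1    2    3    3    3
LCS length = dp[6][6] = 3

3


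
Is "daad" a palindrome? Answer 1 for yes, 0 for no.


Input: daad
Reversed: daad
  Compare pos 0 ('d') with pos 3 ('d'): match
  Compare pos 1 ('a') with pos 2 ('a'): match
Result: palindrome

1


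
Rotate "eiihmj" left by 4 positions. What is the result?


Input: "eiihmj", rotate left by 4
First 4 characters: "eiih"
Remaining characters: "mj"
Concatenate remaining + first: "mj" + "eiih" = "mjeiih"

mjeiih


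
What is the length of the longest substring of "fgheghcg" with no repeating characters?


Input: "fgheghcg"
Sliding window (track last position of each char):
  Position 0 ('f'): window [0,0] length 1 -- new best
  Position 1 ('g'): window [0,1] length 2 -- new best
  Position 2 ('h'): window [0,2] length 3 -- new best
  Position 3 ('e'): window [0,3] length 4 -- new best
  Position 4 ('g'): repeat (last at 1), move window start to 2
  Position 4 ('g'): window [2,4] length 3
  Position 5 ('h'): repeat (last at 2), move window start to 3
  Position 5 ('h'): window [3,5] length 3
  Position 6 ('c'): window [3,6] length 4
  Position 7 ('g'): repeat (last at 4), move window start to 5
  Position 7 ('g'): window [5,7] length 3
Longest substring with no repeats: "fghe" with length 4

4


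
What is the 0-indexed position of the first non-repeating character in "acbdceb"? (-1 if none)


Input: acbdceb
Character frequencies:
  'a': 1
  'b': 2
  'c': 2
  'd': 1
  'e': 1
Scanning left to right for freq == 1:
  Position 0 ('a'): unique! => answer = 0

0


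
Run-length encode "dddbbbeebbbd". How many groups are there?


Input: dddbbbeebbbd
Scanning for consecutive runs:
  Group 1: 'd' x 3 (positions 0-2)
  Group 2: 'b' x 3 (positions 3-5)
  Group 3: 'e' x 2 (positions 6-7)
  Group 4: 'b' x 3 (positions 8-10)
  Group 5: 'd' x 1 (positions 11-11)
Total groups: 5

5


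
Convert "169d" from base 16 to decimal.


Input: "169d" in base 16
Positional expansion:
  Digit '1' (value 1) x 16^3 = 4096
  Digit '6' (value 6) x 16^2 = 1536
  Digit '9' (value 9) x 16^1 = 144
  Digit 'd' (value 13) x 16^0 = 13
Sum = 5789

5789


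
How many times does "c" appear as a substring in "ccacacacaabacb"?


Searching for "c" in "ccacacacaabacb"
Scanning each position:
  Position 0: "c" => MATCH
  Position 1: "c" => MATCH
  Position 2: "a" => no
  Position 3: "c" => MATCH
  Position 4: "a" => no
  Position 5: "c" => MATCH
  Position 6: "a" => no
  Position 7: "c" => MATCH
  Position 8: "a" => no
  Position 9: "a" => no
  Position 10: "b" => no
  Position 11: "a" => no
  Position 12: "c" => MATCH
  Position 13: "b" => no
Total occurrences: 6

6


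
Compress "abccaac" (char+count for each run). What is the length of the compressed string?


Input: abccaac
Runs:
  'a' x 1 => "a1"
  'b' x 1 => "b1"
  'c' x 2 => "c2"
  'a' x 2 => "a2"
  'c' x 1 => "c1"
Compressed: "a1b1c2a2c1"
Compressed length: 10

10


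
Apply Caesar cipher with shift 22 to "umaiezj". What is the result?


Caesar cipher: shift "umaiezj" by 22
  'u' (pos 20) + 22 = pos 16 = 'q'
  'm' (pos 12) + 22 = pos 8 = 'i'
  'a' (pos 0) + 22 = pos 22 = 'w'
  'i' (pos 8) + 22 = pos 4 = 'e'
  'e' (pos 4) + 22 = pos 0 = 'a'
  'z' (pos 25) + 22 = pos 21 = 'v'
  'j' (pos 9) + 22 = pos 5 = 'f'
Result: qiweavf

qiweavf


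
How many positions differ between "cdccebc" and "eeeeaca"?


Comparing "cdccebc" and "eeeeaca" position by position:
  Position 0: 'c' vs 'e' => DIFFER
  Position 1: 'd' vs 'e' => DIFFER
  Position 2: 'c' vs 'e' => DIFFER
  Position 3: 'c' vs 'e' => DIFFER
  Position 4: 'e' vs 'a' => DIFFER
  Position 5: 'b' vs 'c' => DIFFER
  Position 6: 'c' vs 'a' => DIFFER
Positions that differ: 7

7


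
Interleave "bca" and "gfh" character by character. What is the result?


Interleaving "bca" and "gfh":
  Position 0: 'b' from first, 'g' from second => "bg"
  Position 1: 'c' from first, 'f' from second => "cf"
  Position 2: 'a' from first, 'h' from second => "ah"
Result: bgcfah

bgcfah


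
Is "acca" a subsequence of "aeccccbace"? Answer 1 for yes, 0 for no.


Check if "acca" is a subsequence of "aeccccbace"
Greedy scan:
  Position 0 ('a'): matches sub[0] = 'a'
  Position 1 ('e'): no match needed
  Position 2 ('c'): matches sub[1] = 'c'
  Position 3 ('c'): matches sub[2] = 'c'
  Position 4 ('c'): no match needed
  Position 5 ('c'): no match needed
  Position 6 ('b'): no match needed
  Position 7 ('a'): matches sub[3] = 'a'
  Position 8 ('c'): no match needed
  Position 9 ('e'): no match needed
All 4 characters matched => is a subsequence

1


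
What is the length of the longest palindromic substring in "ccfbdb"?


Input: "ccfbdb"
Checking substrings for palindromes:
  [3:6] "bdb" (len 3) => palindrome
  [0:2] "cc" (len 2) => palindrome
Longest palindromic substring: "bdb" with length 3

3


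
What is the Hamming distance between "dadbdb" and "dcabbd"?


Comparing "dadbdb" and "dcabbd" position by position:
  Position 0: 'd' vs 'd' => same
  Position 1: 'a' vs 'c' => differ
  Position 2: 'd' vs 'a' => differ
  Position 3: 'b' vs 'b' => same
  Position 4: 'd' vs 'b' => differ
  Position 5: 'b' vs 'd' => differ
Total differences (Hamming distance): 4

4


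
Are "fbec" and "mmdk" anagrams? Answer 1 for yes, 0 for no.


Strings: "fbec", "mmdk"
Sorted first:  bcef
Sorted second: dkmm
Differ at position 0: 'b' vs 'd' => not anagrams

0


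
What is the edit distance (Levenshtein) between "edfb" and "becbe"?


Computing edit distance: "edfb" -> "becbe"
DP table:
           b    e    c    b    e
      0    1    2    3    4    5
  e   1    1    1    2    3    4
  d   2    2    2    2    3    4
  f   3    3    3    3    3    4
  b   4    3    4    4    3    4
Edit distance = dp[4][5] = 4

4


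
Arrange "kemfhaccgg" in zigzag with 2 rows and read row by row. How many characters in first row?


Zigzag "kemfhaccgg" into 2 rows:
Placing characters:
  'k' => row 0
  'e' => row 1
  'm' => row 0
  'f' => row 1
  'h' => row 0
  'a' => row 1
  'c' => row 0
  'c' => row 1
  'g' => row 0
  'g' => row 1
Rows:
  Row 0: "kmhcg"
  Row 1: "efacg"
First row length: 5

5


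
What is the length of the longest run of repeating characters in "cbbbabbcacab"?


Input: "cbbbabbcacab"
Scanning for longest run:
  Position 1 ('b'): new char, reset run to 1
  Position 2 ('b'): continues run of 'b', length=2
  Position 3 ('b'): continues run of 'b', length=3
  Position 4 ('a'): new char, reset run to 1
  Position 5 ('b'): new char, reset run to 1
  Position 6 ('b'): continues run of 'b', length=2
  Position 7 ('c'): new char, reset run to 1
  Position 8 ('a'): new char, reset run to 1
  Position 9 ('c'): new char, reset run to 1
  Position 10 ('a'): new char, reset run to 1
  Position 11 ('b'): new char, reset run to 1
Longest run: 'b' with length 3

3


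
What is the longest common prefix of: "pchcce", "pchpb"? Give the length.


Words: pchcce, pchpb
  Position 0: all 'p' => match
  Position 1: all 'c' => match
  Position 2: all 'h' => match
  Position 3: ('c', 'p') => mismatch, stop
LCP = "pch" (length 3)

3


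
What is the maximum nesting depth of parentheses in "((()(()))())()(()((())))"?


Input: "((()(()))())()(()((())))"
Tracking depth:
  Position 0 '(': depth becomes 1
  Position 1 '(': depth becomes 2
  Position 2 '(': depth becomes 3
  Position 3 ')': depth becomes 2
  Position 4 '(': depth becomes 3
  Position 5 '(': depth becomes 4
  Position 6 ')': depth becomes 3
  Position 7 ')': depth becomes 2
  Position 8 ')': depth becomes 1
  Position 9 '(': depth becomes 2
  Position 10 ')': depth becomes 1
  Position 11 ')': depth becomes 0
  Position 12 '(': depth becomes 1
  Position 13 ')': depth becomes 0
  Position 14 '(': depth becomes 1
  Position 15 '(': depth becomes 2
  Position 16 ')': depth becomes 1
  Position 17 '(': depth becomes 2
  Position 18 '(': depth becomes 3
  Position 19 '(': depth becomes 4
  Position 20 ')': depth becomes 3
  Position 21 ')': depth becomes 2
  Position 22 ')': depth becomes 1
  Position 23 ')': depth becomes 0
Maximum depth reached: 4

4


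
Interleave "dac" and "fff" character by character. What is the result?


Interleaving "dac" and "fff":
  Position 0: 'd' from first, 'f' from second => "df"
  Position 1: 'a' from first, 'f' from second => "af"
  Position 2: 'c' from first, 'f' from second => "cf"
Result: dfafcf

dfafcf


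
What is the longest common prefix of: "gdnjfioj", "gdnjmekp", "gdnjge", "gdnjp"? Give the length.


Words: gdnjfioj, gdnjmekp, gdnjge, gdnjp
  Position 0: all 'g' => match
  Position 1: all 'd' => match
  Position 2: all 'n' => match
  Position 3: all 'j' => match
  Position 4: ('f', 'm', 'g', 'p') => mismatch, stop
LCP = "gdnj" (length 4)

4


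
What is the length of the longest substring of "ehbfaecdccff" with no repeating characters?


Input: "ehbfaecdccff"
Sliding window (track last position of each char):
  Position 0 ('e'): window [0,0] length 1 -- new best
  Position 1 ('h'): window [0,1] length 2 -- new best
  Position 2 ('b'): window [0,2] length 3 -- new best
  Position 3 ('f'): window [0,3] length 4 -- new best
  Position 4 ('a'): window [0,4] length 5 -- new best
  Position 5 ('e'): repeat (last at 0), move window start to 1
  Position 5 ('e'): window [1,5] length 5
  Position 6 ('c'): window [1,6] length 6 -- new best
  Position 7 ('d'): window [1,7] length 7 -- new best
  Position 8 ('c'): repeat (last at 6), move window start to 7
  Position 8 ('c'): window [7,8] length 2
  Position 9 ('c'): repeat (last at 8), move window start to 9
  Position 9 ('c'): window [9,9] length 1
  Position 10 ('f'): window [9,10] length 2
  Position 11 ('f'): repeat (last at 10), move window start to 11
  Position 11 ('f'): window [11,11] length 1
Longest substring with no repeats: "hbfaecd" with length 7

7


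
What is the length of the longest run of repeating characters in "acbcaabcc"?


Input: "acbcaabcc"
Scanning for longest run:
  Position 1 ('c'): new char, reset run to 1
  Position 2 ('b'): new char, reset run to 1
  Position 3 ('c'): new char, reset run to 1
  Position 4 ('a'): new char, reset run to 1
  Position 5 ('a'): continues run of 'a', length=2
  Position 6 ('b'): new char, reset run to 1
  Position 7 ('c'): new char, reset run to 1
  Position 8 ('c'): continues run of 'c', length=2
Longest run: 'a' with length 2

2


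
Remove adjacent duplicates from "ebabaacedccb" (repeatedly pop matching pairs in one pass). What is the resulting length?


Input: ebabaacedccb
Stack-based adjacent duplicate removal:
  Read 'e': push. Stack: e
  Read 'b': push. Stack: eb
  Read 'a': push. Stack: eba
  Read 'b': push. Stack: ebab
  Read 'a': push. Stack: ebaba
  Read 'a': matches stack top 'a' => pop. Stack: ebab
  Read 'c': push. Stack: ebabc
  Read 'e': push. Stack: ebabce
  Read 'd': push. Stack: ebabced
  Read 'c': push. Stack: ebabcedc
  Read 'c': matches stack top 'c' => pop. Stack: ebabced
  Read 'b': push. Stack: ebabcedb
Final stack: "ebabcedb" (length 8)

8


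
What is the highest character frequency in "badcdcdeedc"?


Input: badcdcdeedc
Character counts:
  'a': 1
  'b': 1
  'c': 3
  'd': 4
  'e': 2
Maximum frequency: 4

4


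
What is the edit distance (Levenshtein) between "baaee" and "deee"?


Computing edit distance: "baaee" -> "deee"
DP table:
           d    e    e    e
      0    1    2    3    4
  b   1    1    2    3    4
  a   2    2    2    3    4
  a   3    3    3    3    4
  e   4    4    3    3    3
  e   5    5    4    3    3
Edit distance = dp[5][4] = 3

3


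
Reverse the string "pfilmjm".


Input: pfilmjm
Reading characters right to left:
  Position 6: 'm'
  Position 5: 'j'
  Position 4: 'm'
  Position 3: 'l'
  Position 2: 'i'
  Position 1: 'f'
  Position 0: 'p'
Reversed: mjmlifp

mjmlifp


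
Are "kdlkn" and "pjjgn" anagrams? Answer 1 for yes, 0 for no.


Strings: "kdlkn", "pjjgn"
Sorted first:  dkkln
Sorted second: gjjnp
Differ at position 0: 'd' vs 'g' => not anagrams

0


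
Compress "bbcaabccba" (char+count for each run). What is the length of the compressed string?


Input: bbcaabccba
Runs:
  'b' x 2 => "b2"
  'c' x 1 => "c1"
  'a' x 2 => "a2"
  'b' x 1 => "b1"
  'c' x 2 => "c2"
  'b' x 1 => "b1"
  'a' x 1 => "a1"
Compressed: "b2c1a2b1c2b1a1"
Compressed length: 14

14


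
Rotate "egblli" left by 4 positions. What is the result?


Input: "egblli", rotate left by 4
First 4 characters: "egbl"
Remaining characters: "li"
Concatenate remaining + first: "li" + "egbl" = "liegbl"

liegbl


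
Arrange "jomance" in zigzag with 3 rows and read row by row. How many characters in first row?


Zigzag "jomance" into 3 rows:
Placing characters:
  'j' => row 0
  'o' => row 1
  'm' => row 2
  'a' => row 1
  'n' => row 0
  'c' => row 1
  'e' => row 2
Rows:
  Row 0: "jn"
  Row 1: "oac"
  Row 2: "me"
First row length: 2

2


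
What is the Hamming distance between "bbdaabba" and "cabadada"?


Comparing "bbdaabba" and "cabadada" position by position:
  Position 0: 'b' vs 'c' => differ
  Position 1: 'b' vs 'a' => differ
  Position 2: 'd' vs 'b' => differ
  Position 3: 'a' vs 'a' => same
  Position 4: 'a' vs 'd' => differ
  Position 5: 'b' vs 'a' => differ
  Position 6: 'b' vs 'd' => differ
  Position 7: 'a' vs 'a' => same
Total differences (Hamming distance): 6

6


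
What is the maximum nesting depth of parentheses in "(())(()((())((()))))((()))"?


Input: "(())(()((())((()))))((()))"
Tracking depth:
  Position 0 '(': depth becomes 1
  Position 1 '(': depth becomes 2
  Position 2 ')': depth becomes 1
  Position 3 ')': depth becomes 0
  Position 4 '(': depth becomes 1
  Position 5 '(': depth becomes 2
  Position 6 ')': depth becomes 1
  Position 7 '(': depth becomes 2
  Position 8 '(': depth becomes 3
  Position 9 '(': depth becomes 4
  Position 10 ')': depth becomes 3
  Position 11 ')': depth becomes 2
  Position 12 '(': depth becomes 3
  Position 13 '(': depth becomes 4
  Position 14 '(': depth becomes 5
  Position 15 ')': depth becomes 4
  Position 16 ')': depth becomes 3
  Position 17 ')': depth becomes 2
  Position 18 ')': depth becomes 1
  Position 19 ')': depth becomes 0
  Position 20 '(': depth becomes 1
  Position 21 '(': depth becomes 2
  Position 22 '(': depth becomes 3
  Position 23 ')': depth becomes 2
  Position 24 ')': depth becomes 1
  Position 25 ')': depth becomes 0
Maximum depth reached: 5

5


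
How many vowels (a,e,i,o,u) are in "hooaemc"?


Input: hooaemc
Checking each character:
  'h' at position 0: consonant
  'o' at position 1: vowel (running total: 1)
  'o' at position 2: vowel (running total: 2)
  'a' at position 3: vowel (running total: 3)
  'e' at position 4: vowel (running total: 4)
  'm' at position 5: consonant
  'c' at position 6: consonant
Total vowels: 4

4


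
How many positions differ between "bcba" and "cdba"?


Comparing "bcba" and "cdba" position by position:
  Position 0: 'b' vs 'c' => DIFFER
  Position 1: 'c' vs 'd' => DIFFER
  Position 2: 'b' vs 'b' => same
  Position 3: 'a' vs 'a' => same
Positions that differ: 2

2


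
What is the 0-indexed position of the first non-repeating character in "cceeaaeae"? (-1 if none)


Input: cceeaaeae
Character frequencies:
  'a': 3
  'c': 2
  'e': 4
Scanning left to right for freq == 1:
  Position 0 ('c'): freq=2, skip
  Position 1 ('c'): freq=2, skip
  Position 2 ('e'): freq=4, skip
  Position 3 ('e'): freq=4, skip
  Position 4 ('a'): freq=3, skip
  Position 5 ('a'): freq=3, skip
  Position 6 ('e'): freq=4, skip
  Position 7 ('a'): freq=3, skip
  Position 8 ('e'): freq=4, skip
  No unique character found => answer = -1

-1


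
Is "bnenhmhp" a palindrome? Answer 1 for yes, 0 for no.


Input: bnenhmhp
Reversed: phmhnenb
  Compare pos 0 ('b') with pos 7 ('p'): MISMATCH
  Compare pos 1 ('n') with pos 6 ('h'): MISMATCH
  Compare pos 2 ('e') with pos 5 ('m'): MISMATCH
  Compare pos 3 ('n') with pos 4 ('h'): MISMATCH
Result: not a palindrome

0


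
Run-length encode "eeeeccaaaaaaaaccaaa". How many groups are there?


Input: eeeeccaaaaaaaaccaaa
Scanning for consecutive runs:
  Group 1: 'e' x 4 (positions 0-3)
  Group 2: 'c' x 2 (positions 4-5)
  Group 3: 'a' x 8 (positions 6-13)
  Group 4: 'c' x 2 (positions 14-15)
  Group 5: 'a' x 3 (positions 16-18)
Total groups: 5

5


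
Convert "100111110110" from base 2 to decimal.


Input: "100111110110" in base 2
Positional expansion:
  Digit '1' (value 1) x 2^11 = 2048
  Digit '0' (value 0) x 2^10 = 0
  Digit '0' (value 0) x 2^9 = 0
  Digit '1' (value 1) x 2^8 = 256
  Digit '1' (value 1) x 2^7 = 128
  Digit '1' (value 1) x 2^6 = 64
  Digit '1' (value 1) x 2^5 = 32
  Digit '1' (value 1) x 2^4 = 16
  Digit '0' (value 0) x 2^3 = 0
  Digit '1' (value 1) x 2^2 = 4
  Digit '1' (value 1) x 2^1 = 2
  Digit '0' (value 0) x 2^0 = 0
Sum = 2550

2550


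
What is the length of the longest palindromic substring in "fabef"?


Input: "fabef"
Checking substrings for palindromes:
  No multi-char palindromic substrings found
Longest palindromic substring: "f" with length 1

1


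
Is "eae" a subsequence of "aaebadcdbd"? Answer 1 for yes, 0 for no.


Check if "eae" is a subsequence of "aaebadcdbd"
Greedy scan:
  Position 0 ('a'): no match needed
  Position 1 ('a'): no match needed
  Position 2 ('e'): matches sub[0] = 'e'
  Position 3 ('b'): no match needed
  Position 4 ('a'): matches sub[1] = 'a'
  Position 5 ('d'): no match needed
  Position 6 ('c'): no match needed
  Position 7 ('d'): no match needed
  Position 8 ('b'): no match needed
  Position 9 ('d'): no match needed
Only matched 2/3 characters => not a subsequence

0


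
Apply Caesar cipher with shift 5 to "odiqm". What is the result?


Caesar cipher: shift "odiqm" by 5
  'o' (pos 14) + 5 = pos 19 = 't'
  'd' (pos 3) + 5 = pos 8 = 'i'
  'i' (pos 8) + 5 = pos 13 = 'n'
  'q' (pos 16) + 5 = pos 21 = 'v'
  'm' (pos 12) + 5 = pos 17 = 'r'
Result: tinvr

tinvr


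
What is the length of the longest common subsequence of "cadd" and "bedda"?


LCS of "cadd" and "bedda"
DP table:
           b    e    d    d    a
      0    0    0    0    0    0
  c   0    0    0    0    0    0
  a   0    0    0    0    0    1
  d   0    0    0    1    1    1
  d   0    0    0    1    2    2
LCS length = dp[4][5] = 2

2


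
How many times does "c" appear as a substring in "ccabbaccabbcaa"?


Searching for "c" in "ccabbaccabbcaa"
Scanning each position:
  Position 0: "c" => MATCH
  Position 1: "c" => MATCH
  Position 2: "a" => no
  Position 3: "b" => no
  Position 4: "b" => no
  Position 5: "a" => no
  Position 6: "c" => MATCH
  Position 7: "c" => MATCH
  Position 8: "a" => no
  Position 9: "b" => no
  Position 10: "b" => no
  Position 11: "c" => MATCH
  Position 12: "a" => no
  Position 13: "a" => no
Total occurrences: 5

5


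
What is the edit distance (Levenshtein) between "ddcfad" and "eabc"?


Computing edit distance: "ddcfad" -> "eabc"
DP table:
           e    a    b    c
      0    1    2    3    4
  d   1    1    2    3    4
  d   2    2    2    3    4
  c   3    3    3    3    3
  f   4    4    4    4    4
  a   5    5    4    5    5
  d   6    6    5    5    6
Edit distance = dp[6][4] = 6

6


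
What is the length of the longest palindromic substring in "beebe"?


Input: "beebe"
Checking substrings for palindromes:
  [0:4] "beeb" (len 4) => palindrome
  [2:5] "ebe" (len 3) => palindrome
  [1:3] "ee" (len 2) => palindrome
Longest palindromic substring: "beeb" with length 4

4


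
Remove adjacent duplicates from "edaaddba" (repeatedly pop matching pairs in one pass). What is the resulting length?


Input: edaaddba
Stack-based adjacent duplicate removal:
  Read 'e': push. Stack: e
  Read 'd': push. Stack: ed
  Read 'a': push. Stack: eda
  Read 'a': matches stack top 'a' => pop. Stack: ed
  Read 'd': matches stack top 'd' => pop. Stack: e
  Read 'd': push. Stack: ed
  Read 'b': push. Stack: edb
  Read 'a': push. Stack: edba
Final stack: "edba" (length 4)

4


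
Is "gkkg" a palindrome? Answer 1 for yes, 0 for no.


Input: gkkg
Reversed: gkkg
  Compare pos 0 ('g') with pos 3 ('g'): match
  Compare pos 1 ('k') with pos 2 ('k'): match
Result: palindrome

1


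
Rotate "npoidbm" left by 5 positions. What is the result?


Input: "npoidbm", rotate left by 5
First 5 characters: "npoid"
Remaining characters: "bm"
Concatenate remaining + first: "bm" + "npoid" = "bmnpoid"

bmnpoid


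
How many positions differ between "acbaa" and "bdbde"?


Comparing "acbaa" and "bdbde" position by position:
  Position 0: 'a' vs 'b' => DIFFER
  Position 1: 'c' vs 'd' => DIFFER
  Position 2: 'b' vs 'b' => same
  Position 3: 'a' vs 'd' => DIFFER
  Position 4: 'a' vs 'e' => DIFFER
Positions that differ: 4

4


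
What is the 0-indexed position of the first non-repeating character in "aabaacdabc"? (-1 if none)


Input: aabaacdabc
Character frequencies:
  'a': 5
  'b': 2
  'c': 2
  'd': 1
Scanning left to right for freq == 1:
  Position 0 ('a'): freq=5, skip
  Position 1 ('a'): freq=5, skip
  Position 2 ('b'): freq=2, skip
  Position 3 ('a'): freq=5, skip
  Position 4 ('a'): freq=5, skip
  Position 5 ('c'): freq=2, skip
  Position 6 ('d'): unique! => answer = 6

6


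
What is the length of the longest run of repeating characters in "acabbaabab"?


Input: "acabbaabab"
Scanning for longest run:
  Position 1 ('c'): new char, reset run to 1
  Position 2 ('a'): new char, reset run to 1
  Position 3 ('b'): new char, reset run to 1
  Position 4 ('b'): continues run of 'b', length=2
  Position 5 ('a'): new char, reset run to 1
  Position 6 ('a'): continues run of 'a', length=2
  Position 7 ('b'): new char, reset run to 1
  Position 8 ('a'): new char, reset run to 1
  Position 9 ('b'): new char, reset run to 1
Longest run: 'b' with length 2

2


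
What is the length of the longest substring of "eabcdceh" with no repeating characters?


Input: "eabcdceh"
Sliding window (track last position of each char):
  Position 0 ('e'): window [0,0] length 1 -- new best
  Position 1 ('a'): window [0,1] length 2 -- new best
  Position 2 ('b'): window [0,2] length 3 -- new best
  Position 3 ('c'): window [0,3] length 4 -- new best
  Position 4 ('d'): window [0,4] length 5 -- new best
  Position 5 ('c'): repeat (last at 3), move window start to 4
  Position 5 ('c'): window [4,5] length 2
  Position 6 ('e'): window [4,6] length 3
  Position 7 ('h'): window [4,7] length 4
Longest substring with no repeats: "eabcd" with length 5

5


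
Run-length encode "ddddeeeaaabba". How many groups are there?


Input: ddddeeeaaabba
Scanning for consecutive runs:
  Group 1: 'd' x 4 (positions 0-3)
  Group 2: 'e' x 3 (positions 4-6)
  Group 3: 'a' x 3 (positions 7-9)
  Group 4: 'b' x 2 (positions 10-11)
  Group 5: 'a' x 1 (positions 12-12)
Total groups: 5

5


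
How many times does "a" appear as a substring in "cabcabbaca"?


Searching for "a" in "cabcabbaca"
Scanning each position:
  Position 0: "c" => no
  Position 1: "a" => MATCH
  Position 2: "b" => no
  Position 3: "c" => no
  Position 4: "a" => MATCH
  Position 5: "b" => no
  Position 6: "b" => no
  Position 7: "a" => MATCH
  Position 8: "c" => no
  Position 9: "a" => MATCH
Total occurrences: 4

4


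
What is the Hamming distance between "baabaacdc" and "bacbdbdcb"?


Comparing "baabaacdc" and "bacbdbdcb" position by position:
  Position 0: 'b' vs 'b' => same
  Position 1: 'a' vs 'a' => same
  Position 2: 'a' vs 'c' => differ
  Position 3: 'b' vs 'b' => same
  Position 4: 'a' vs 'd' => differ
  Position 5: 'a' vs 'b' => differ
  Position 6: 'c' vs 'd' => differ
  Position 7: 'd' vs 'c' => differ
  Position 8: 'c' vs 'b' => differ
Total differences (Hamming distance): 6

6


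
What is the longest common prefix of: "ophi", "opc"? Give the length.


Words: ophi, opc
  Position 0: all 'o' => match
  Position 1: all 'p' => match
  Position 2: ('h', 'c') => mismatch, stop
LCP = "op" (length 2)

2


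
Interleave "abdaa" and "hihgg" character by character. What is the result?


Interleaving "abdaa" and "hihgg":
  Position 0: 'a' from first, 'h' from second => "ah"
  Position 1: 'b' from first, 'i' from second => "bi"
  Position 2: 'd' from first, 'h' from second => "dh"
  Position 3: 'a' from first, 'g' from second => "ag"
  Position 4: 'a' from first, 'g' from second => "ag"
Result: ahbidhagag

ahbidhagag


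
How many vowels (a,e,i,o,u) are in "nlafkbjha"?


Input: nlafkbjha
Checking each character:
  'n' at position 0: consonant
  'l' at position 1: consonant
  'a' at position 2: vowel (running total: 1)
  'f' at position 3: consonant
  'k' at position 4: consonant
  'b' at position 5: consonant
  'j' at position 6: consonant
  'h' at position 7: consonant
  'a' at position 8: vowel (running total: 2)
Total vowels: 2

2


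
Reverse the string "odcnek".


Input: odcnek
Reading characters right to left:
  Position 5: 'k'
  Position 4: 'e'
  Position 3: 'n'
  Position 2: 'c'
  Position 1: 'd'
  Position 0: 'o'
Reversed: kencdo

kencdo


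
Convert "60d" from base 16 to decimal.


Input: "60d" in base 16
Positional expansion:
  Digit '6' (value 6) x 16^2 = 1536
  Digit '0' (value 0) x 16^1 = 0
  Digit 'd' (value 13) x 16^0 = 13
Sum = 1549

1549


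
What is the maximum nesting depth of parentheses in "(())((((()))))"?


Input: "(())((((()))))"
Tracking depth:
  Position 0 '(': depth becomes 1
  Position 1 '(': depth becomes 2
  Position 2 ')': depth becomes 1
  Position 3 ')': depth becomes 0
  Position 4 '(': depth becomes 1
  Position 5 '(': depth becomes 2
  Position 6 '(': depth becomes 3
  Position 7 '(': depth becomes 4
  Position 8 '(': depth becomes 5
  Position 9 ')': depth becomes 4
  Position 10 ')': depth becomes 3
  Position 11 ')': depth becomes 2
  Position 12 ')': depth becomes 1
  Position 13 ')': depth becomes 0
Maximum depth reached: 5

5


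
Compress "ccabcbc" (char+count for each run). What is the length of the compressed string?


Input: ccabcbc
Runs:
  'c' x 2 => "c2"
  'a' x 1 => "a1"
  'b' x 1 => "b1"
  'c' x 1 => "c1"
  'b' x 1 => "b1"
  'c' x 1 => "c1"
Compressed: "c2a1b1c1b1c1"
Compressed length: 12

12


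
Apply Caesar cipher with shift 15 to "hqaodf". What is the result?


Caesar cipher: shift "hqaodf" by 15
  'h' (pos 7) + 15 = pos 22 = 'w'
  'q' (pos 16) + 15 = pos 5 = 'f'
  'a' (pos 0) + 15 = pos 15 = 'p'
  'o' (pos 14) + 15 = pos 3 = 'd'
  'd' (pos 3) + 15 = pos 18 = 's'
  'f' (pos 5) + 15 = pos 20 = 'u'
Result: wfpdsu

wfpdsu


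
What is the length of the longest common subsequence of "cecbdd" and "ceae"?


LCS of "cecbdd" and "ceae"
DP table:
           c    e    a    e
      0    0    0    0    0
  c   0    1    1    1    1
  e   0    1    2    2    2
  c   0    1    2    2    2
  b   0    1    2    2    2
  d   0    1    2    2    2
  d   0    1    2    2    2
LCS length = dp[6][4] = 2

2


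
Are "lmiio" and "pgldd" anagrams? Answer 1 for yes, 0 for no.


Strings: "lmiio", "pgldd"
Sorted first:  iilmo
Sorted second: ddglp
Differ at position 0: 'i' vs 'd' => not anagrams

0


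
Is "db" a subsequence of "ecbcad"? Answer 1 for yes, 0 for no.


Check if "db" is a subsequence of "ecbcad"
Greedy scan:
  Position 0 ('e'): no match needed
  Position 1 ('c'): no match needed
  Position 2 ('b'): no match needed
  Position 3 ('c'): no match needed
  Position 4 ('a'): no match needed
  Position 5 ('d'): matches sub[0] = 'd'
Only matched 1/2 characters => not a subsequence

0


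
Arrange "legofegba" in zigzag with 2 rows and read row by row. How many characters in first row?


Zigzag "legofegba" into 2 rows:
Placing characters:
  'l' => row 0
  'e' => row 1
  'g' => row 0
  'o' => row 1
  'f' => row 0
  'e' => row 1
  'g' => row 0
  'b' => row 1
  'a' => row 0
Rows:
  Row 0: "lgfga"
  Row 1: "eoeb"
First row length: 5

5


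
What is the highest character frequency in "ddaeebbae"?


Input: ddaeebbae
Character counts:
  'a': 2
  'b': 2
  'd': 2
  'e': 3
Maximum frequency: 3

3


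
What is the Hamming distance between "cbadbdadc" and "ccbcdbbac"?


Comparing "cbadbdadc" and "ccbcdbbac" position by position:
  Position 0: 'c' vs 'c' => same
  Position 1: 'b' vs 'c' => differ
  Position 2: 'a' vs 'b' => differ
  Position 3: 'd' vs 'c' => differ
  Position 4: 'b' vs 'd' => differ
  Position 5: 'd' vs 'b' => differ
  Position 6: 'a' vs 'b' => differ
  Position 7: 'd' vs 'a' => differ
  Position 8: 'c' vs 'c' => same
Total differences (Hamming distance): 7

7


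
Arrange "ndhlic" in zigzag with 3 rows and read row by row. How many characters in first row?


Zigzag "ndhlic" into 3 rows:
Placing characters:
  'n' => row 0
  'd' => row 1
  'h' => row 2
  'l' => row 1
  'i' => row 0
  'c' => row 1
Rows:
  Row 0: "ni"
  Row 1: "dlc"
  Row 2: "h"
First row length: 2

2


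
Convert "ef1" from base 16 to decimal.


Input: "ef1" in base 16
Positional expansion:
  Digit 'e' (value 14) x 16^2 = 3584
  Digit 'f' (value 15) x 16^1 = 240
  Digit '1' (value 1) x 16^0 = 1
Sum = 3825

3825


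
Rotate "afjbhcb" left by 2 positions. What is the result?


Input: "afjbhcb", rotate left by 2
First 2 characters: "af"
Remaining characters: "jbhcb"
Concatenate remaining + first: "jbhcb" + "af" = "jbhcbaf"

jbhcbaf


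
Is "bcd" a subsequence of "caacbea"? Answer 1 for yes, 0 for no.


Check if "bcd" is a subsequence of "caacbea"
Greedy scan:
  Position 0 ('c'): no match needed
  Position 1 ('a'): no match needed
  Position 2 ('a'): no match needed
  Position 3 ('c'): no match needed
  Position 4 ('b'): matches sub[0] = 'b'
  Position 5 ('e'): no match needed
  Position 6 ('a'): no match needed
Only matched 1/3 characters => not a subsequence

0


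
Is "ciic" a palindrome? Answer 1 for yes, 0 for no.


Input: ciic
Reversed: ciic
  Compare pos 0 ('c') with pos 3 ('c'): match
  Compare pos 1 ('i') with pos 2 ('i'): match
Result: palindrome

1


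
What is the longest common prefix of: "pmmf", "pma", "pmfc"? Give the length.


Words: pmmf, pma, pmfc
  Position 0: all 'p' => match
  Position 1: all 'm' => match
  Position 2: ('m', 'a', 'f') => mismatch, stop
LCP = "pm" (length 2)

2


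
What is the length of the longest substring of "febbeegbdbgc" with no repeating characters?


Input: "febbeegbdbgc"
Sliding window (track last position of each char):
  Position 0 ('f'): window [0,0] length 1 -- new best
  Position 1 ('e'): window [0,1] length 2 -- new best
  Position 2 ('b'): window [0,2] length 3 -- new best
  Position 3 ('b'): repeat (last at 2), move window start to 3
  Position 3 ('b'): window [3,3] length 1
  Position 4 ('e'): window [3,4] length 2
  Position 5 ('e'): repeat (last at 4), move window start to 5
  Position 5 ('e'): window [5,5] length 1
  Position 6 ('g'): window [5,6] length 2
  Position 7 ('b'): window [5,7] length 3
  Position 8 ('d'): window [5,8] length 4 -- new best
  Position 9 ('b'): repeat (last at 7), move window start to 8
  Position 9 ('b'): window [8,9] length 2
  Position 10 ('g'): window [8,10] length 3
  Position 11 ('c'): window [8,11] length 4
Longest substring with no repeats: "egbd" with length 4

4


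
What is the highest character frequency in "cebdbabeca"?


Input: cebdbabeca
Character counts:
  'a': 2
  'b': 3
  'c': 2
  'd': 1
  'e': 2
Maximum frequency: 3

3


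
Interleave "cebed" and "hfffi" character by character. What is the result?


Interleaving "cebed" and "hfffi":
  Position 0: 'c' from first, 'h' from second => "ch"
  Position 1: 'e' from first, 'f' from second => "ef"
  Position 2: 'b' from first, 'f' from second => "bf"
  Position 3: 'e' from first, 'f' from second => "ef"
  Position 4: 'd' from first, 'i' from second => "di"
Result: chefbfefdi

chefbfefdi


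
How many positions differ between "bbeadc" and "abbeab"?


Comparing "bbeadc" and "abbeab" position by position:
  Position 0: 'b' vs 'a' => DIFFER
  Position 1: 'b' vs 'b' => same
  Position 2: 'e' vs 'b' => DIFFER
  Position 3: 'a' vs 'e' => DIFFER
  Position 4: 'd' vs 'a' => DIFFER
  Position 5: 'c' vs 'b' => DIFFER
Positions that differ: 5

5


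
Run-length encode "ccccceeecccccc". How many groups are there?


Input: ccccceeecccccc
Scanning for consecutive runs:
  Group 1: 'c' x 5 (positions 0-4)
  Group 2: 'e' x 3 (positions 5-7)
  Group 3: 'c' x 6 (positions 8-13)
Total groups: 3

3


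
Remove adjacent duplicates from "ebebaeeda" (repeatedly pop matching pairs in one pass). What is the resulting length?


Input: ebebaeeda
Stack-based adjacent duplicate removal:
  Read 'e': push. Stack: e
  Read 'b': push. Stack: eb
  Read 'e': push. Stack: ebe
  Read 'b': push. Stack: ebeb
  Read 'a': push. Stack: ebeba
  Read 'e': push. Stack: ebebae
  Read 'e': matches stack top 'e' => pop. Stack: ebeba
  Read 'd': push. Stack: ebebad
  Read 'a': push. Stack: ebebada
Final stack: "ebebada" (length 7)

7


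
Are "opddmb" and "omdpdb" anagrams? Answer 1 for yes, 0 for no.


Strings: "opddmb", "omdpdb"
Sorted first:  bddmop
Sorted second: bddmop
Sorted forms match => anagrams

1


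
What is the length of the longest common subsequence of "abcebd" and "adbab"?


LCS of "abcebd" and "adbab"
DP table:
           a    d    b    a    b
      0    0    0    0    0    0
  a   0    1    1    1    1    1
  b   0    1    1    2    2    2
  c   0    1    1    2    2    2
  e   0    1    1    2    2    2
  b   0    1    1    2    2    3
  d   0    1    2    2    2    3
LCS length = dp[6][5] = 3

3


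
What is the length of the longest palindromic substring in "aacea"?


Input: "aacea"
Checking substrings for palindromes:
  [0:2] "aa" (len 2) => palindrome
Longest palindromic substring: "aa" with length 2

2


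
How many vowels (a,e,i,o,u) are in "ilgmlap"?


Input: ilgmlap
Checking each character:
  'i' at position 0: vowel (running total: 1)
  'l' at position 1: consonant
  'g' at position 2: consonant
  'm' at position 3: consonant
  'l' at position 4: consonant
  'a' at position 5: vowel (running total: 2)
  'p' at position 6: consonant
Total vowels: 2

2


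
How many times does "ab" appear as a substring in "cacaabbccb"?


Searching for "ab" in "cacaabbccb"
Scanning each position:
  Position 0: "ca" => no
  Position 1: "ac" => no
  Position 2: "ca" => no
  Position 3: "aa" => no
  Position 4: "ab" => MATCH
  Position 5: "bb" => no
  Position 6: "bc" => no
  Position 7: "cc" => no
  Position 8: "cb" => no
Total occurrences: 1

1


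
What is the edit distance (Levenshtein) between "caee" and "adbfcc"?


Computing edit distance: "caee" -> "adbfcc"
DP table:
           a    d    b    f    c    c
      0    1    2    3    4    5    6
  c   1    1    2    3    4    4    5
  a   2    1    2    3    4    5    5
  e   3    2    2    3    4    5    6
  e   4    3    3    3    4    5    6
Edit distance = dp[4][6] = 6

6


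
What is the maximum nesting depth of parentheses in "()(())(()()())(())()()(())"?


Input: "()(())(()()())(())()()(())"
Tracking depth:
  Position 0 '(': depth becomes 1
  Position 1 ')': depth becomes 0
  Position 2 '(': depth becomes 1
  Position 3 '(': depth becomes 2
  Position 4 ')': depth becomes 1
  Position 5 ')': depth becomes 0
  Position 6 '(': depth becomes 1
  Position 7 '(': depth becomes 2
  Position 8 ')': depth becomes 1
  Position 9 '(': depth becomes 2
  Position 10 ')': depth becomes 1
  Position 11 '(': depth becomes 2
  Position 12 ')': depth becomes 1
  Position 13 ')': depth becomes 0
  Position 14 '(': depth becomes 1
  Position 15 '(': depth becomes 2
  Position 16 ')': depth becomes 1
  Position 17 ')': depth becomes 0
  Position 18 '(': depth becomes 1
  Position 19 ')': depth becomes 0
  Position 20 '(': depth becomes 1
  Position 21 ')': depth becomes 0
  Position 22 '(': depth becomes 1
  Position 23 '(': depth becomes 2
  Position 24 ')': depth becomes 1
  Position 25 ')': depth becomes 0
Maximum depth reached: 2

2


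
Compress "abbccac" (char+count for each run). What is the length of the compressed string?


Input: abbccac
Runs:
  'a' x 1 => "a1"
  'b' x 2 => "b2"
  'c' x 2 => "c2"
  'a' x 1 => "a1"
  'c' x 1 => "c1"
Compressed: "a1b2c2a1c1"
Compressed length: 10

10


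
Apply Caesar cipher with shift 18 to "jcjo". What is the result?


Caesar cipher: shift "jcjo" by 18
  'j' (pos 9) + 18 = pos 1 = 'b'
  'c' (pos 2) + 18 = pos 20 = 'u'
  'j' (pos 9) + 18 = pos 1 = 'b'
  'o' (pos 14) + 18 = pos 6 = 'g'
Result: bubg

bubg


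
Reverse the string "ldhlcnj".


Input: ldhlcnj
Reading characters right to left:
  Position 6: 'j'
  Position 5: 'n'
  Position 4: 'c'
  Position 3: 'l'
  Position 2: 'h'
  Position 1: 'd'
  Position 0: 'l'
Reversed: jnclhdl

jnclhdl


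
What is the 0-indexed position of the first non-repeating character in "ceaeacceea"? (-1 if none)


Input: ceaeacceea
Character frequencies:
  'a': 3
  'c': 3
  'e': 4
Scanning left to right for freq == 1:
  Position 0 ('c'): freq=3, skip
  Position 1 ('e'): freq=4, skip
  Position 2 ('a'): freq=3, skip
  Position 3 ('e'): freq=4, skip
  Position 4 ('a'): freq=3, skip
  Position 5 ('c'): freq=3, skip
  Position 6 ('c'): freq=3, skip
  Position 7 ('e'): freq=4, skip
  Position 8 ('e'): freq=4, skip
  Position 9 ('a'): freq=3, skip
  No unique character found => answer = -1

-1


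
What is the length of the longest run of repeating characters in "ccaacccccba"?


Input: "ccaacccccba"
Scanning for longest run:
  Position 1 ('c'): continues run of 'c', length=2
  Position 2 ('a'): new char, reset run to 1
  Position 3 ('a'): continues run of 'a', length=2
  Position 4 ('c'): new char, reset run to 1
  Position 5 ('c'): continues run of 'c', length=2
  Position 6 ('c'): continues run of 'c', length=3
  Position 7 ('c'): continues run of 'c', length=4
  Position 8 ('c'): continues run of 'c', length=5
  Position 9 ('b'): new char, reset run to 1
  Position 10 ('a'): new char, reset run to 1
Longest run: 'c' with length 5

5
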